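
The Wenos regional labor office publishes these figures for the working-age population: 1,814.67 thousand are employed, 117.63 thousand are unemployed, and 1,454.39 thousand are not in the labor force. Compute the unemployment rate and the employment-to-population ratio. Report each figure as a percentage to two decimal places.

Unemployment rate ≈ 6.09%; employment-population ratio ≈ 53.58%.

Labor force = employed + unemployed = 1,814.67 + 117.63 = 1,932.30 thousand.
Working-age population = 1,932.30 + 1,454.39 = 3,386.69 thousand.
Unemployment rate = 117.63 / 1,932.30 = 6.09%.
Employment-population ratio = 1,814.67 / 3,386.69 = 53.58%.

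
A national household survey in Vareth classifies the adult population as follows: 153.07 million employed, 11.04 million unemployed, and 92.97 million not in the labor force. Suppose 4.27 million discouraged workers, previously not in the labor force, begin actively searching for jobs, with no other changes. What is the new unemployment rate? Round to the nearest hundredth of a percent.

Initially, labor force = 153.07 + 11.04 = 164.11 million, so u = 11.04/164.11 = 6.73%.
After the change, unemployed and labor force both rise by 4.27 → E = 153.07, U = 15.31, labor force = 168.38 million.
New unemployment rate = 15.31 / 168.38 = 9.09%.

New unemployment rate ≈ 9.09%.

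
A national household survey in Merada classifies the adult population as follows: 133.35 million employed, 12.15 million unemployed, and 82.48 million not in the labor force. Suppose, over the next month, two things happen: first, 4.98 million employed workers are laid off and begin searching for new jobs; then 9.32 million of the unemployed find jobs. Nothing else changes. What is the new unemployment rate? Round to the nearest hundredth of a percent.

New unemployment rate ≈ 5.37%.

Initially, labor force = 133.35 + 12.15 = 145.50 million, so u = 12.15/145.50 = 8.35%.
After the first change, employed falls and unemployed rises by 4.98; labor force unchanged → E = 128.37, U = 17.13, labor force = 145.50 million.
After the second change, unemployed falls and employed rises by 9.32; labor force unchanged → E = 137.69, U = 7.81, labor force = 145.50 million.
New unemployment rate = 7.81 / 145.50 = 5.37%.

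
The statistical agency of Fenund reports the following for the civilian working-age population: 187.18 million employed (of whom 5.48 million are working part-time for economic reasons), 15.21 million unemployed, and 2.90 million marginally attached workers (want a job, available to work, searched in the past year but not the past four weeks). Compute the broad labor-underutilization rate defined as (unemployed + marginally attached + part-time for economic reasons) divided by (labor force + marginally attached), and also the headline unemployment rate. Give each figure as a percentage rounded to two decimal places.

Broad underutilization rate ≈ 11.49%; headline unemployment rate ≈ 7.52%.

Labor force = 187.18 + 15.21 = 202.39 million.
Numerator = 15.21 + 2.90 + 5.48 = 23.59 million.
Denominator = 202.39 + 2.90 = 205.29 million.
Broad rate = 23.59 / 205.29 = 11.49%.
Headline unemployment rate = 15.21 / 202.39 = 7.52%.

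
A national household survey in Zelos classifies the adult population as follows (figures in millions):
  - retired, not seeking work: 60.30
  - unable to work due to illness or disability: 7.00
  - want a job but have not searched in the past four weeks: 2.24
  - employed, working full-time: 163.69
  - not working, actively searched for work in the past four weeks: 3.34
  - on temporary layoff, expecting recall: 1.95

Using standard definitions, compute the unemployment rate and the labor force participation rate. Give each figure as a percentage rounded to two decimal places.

Unemployment rate ≈ 3.13%; labor force participation rate ≈ 70.85%.

Employed = 163.69 million.
Unemployed = 3.34 + 1.95 = 5.29 million (jobless and actively searching, or on temporary layoff).
Labor force = 163.69 + 5.29 = 168.98 million.
Not in labor force = 60.30 + 7.00 + 2.24 = 69.54 million (those not working and not actively searching are outside the labor force — including those who want a job but have given up searching).
Civilian working-age population = 168.98 + 69.54 = 238.52 million.
Unemployment rate = 5.29 / 168.98 = 3.13%.
Labor force participation rate = 168.98 / 238.52 = 70.85%.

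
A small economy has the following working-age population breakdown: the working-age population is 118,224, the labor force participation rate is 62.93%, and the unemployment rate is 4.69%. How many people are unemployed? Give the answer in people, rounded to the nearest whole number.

About 3,489 are unemployed.

Labor force = 0.6293 × 118,224 = 74,398.
Unemployed = 0.0469 × 74,398 ≈ 3,489.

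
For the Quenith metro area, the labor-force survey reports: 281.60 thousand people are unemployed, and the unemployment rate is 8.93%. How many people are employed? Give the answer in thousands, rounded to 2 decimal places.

About 2,871.82 thousand are employed.

Labor force = U / u = 281.60 / 0.0893 ≈ 3,153.42 thousand.
Employed = labor force − unemployed = 3,153.42 − 281.60 = 2,871.82 thousand.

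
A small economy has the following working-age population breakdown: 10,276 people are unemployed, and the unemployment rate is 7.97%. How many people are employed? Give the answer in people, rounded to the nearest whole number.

Labor force = U / u = 10,276 / 0.0797 ≈ 128,934.
Employed = labor force − unemployed = 128,934 − 10,276 = 118,658.

About 118,658 are employed.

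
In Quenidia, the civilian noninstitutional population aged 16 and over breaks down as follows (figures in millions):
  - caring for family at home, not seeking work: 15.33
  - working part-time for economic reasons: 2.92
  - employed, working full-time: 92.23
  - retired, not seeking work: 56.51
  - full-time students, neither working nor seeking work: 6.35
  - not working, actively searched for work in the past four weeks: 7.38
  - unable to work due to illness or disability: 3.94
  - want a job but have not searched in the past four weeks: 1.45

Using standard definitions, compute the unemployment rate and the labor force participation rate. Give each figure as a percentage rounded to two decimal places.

Employed = 2.92 + 92.23 = 95.15 million (anyone who worked, including part-time for economic reasons, counts as employed).
Unemployed = 7.38 million.
Labor force = 95.15 + 7.38 = 102.53 million.
Not in labor force = 15.33 + 56.51 + 6.35 + 3.94 + 1.45 = 83.58 million (those not working and not actively searching are outside the labor force — including those who want a job but have given up searching).
Civilian working-age population = 102.53 + 83.58 = 186.11 million.
Unemployment rate = 7.38 / 102.53 = 7.20%.
Labor force participation rate = 102.53 / 186.11 = 55.09%.

Unemployment rate ≈ 7.20%; labor force participation rate ≈ 55.09%.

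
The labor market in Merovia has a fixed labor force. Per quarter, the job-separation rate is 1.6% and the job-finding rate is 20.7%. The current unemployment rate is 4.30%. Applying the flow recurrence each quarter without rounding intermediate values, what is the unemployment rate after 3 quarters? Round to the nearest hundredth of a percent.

Unemployment rate after three quarters ≈ 5.83%.

With a fixed labor force, u_{t+1} = u_t + s·(1−u_t) − f·u_t = u_t·(1−s−f) + s.
Here 1−s−f = 0.777 and s = 0.016.
u_1 = 0.043000 × 0.777 + 0.016 = 0.049411.
u_2 = 0.049411 × 0.777 + 0.016 = 0.054392.
u_3 = 0.054392 × 0.777 + 0.016 = 0.058263.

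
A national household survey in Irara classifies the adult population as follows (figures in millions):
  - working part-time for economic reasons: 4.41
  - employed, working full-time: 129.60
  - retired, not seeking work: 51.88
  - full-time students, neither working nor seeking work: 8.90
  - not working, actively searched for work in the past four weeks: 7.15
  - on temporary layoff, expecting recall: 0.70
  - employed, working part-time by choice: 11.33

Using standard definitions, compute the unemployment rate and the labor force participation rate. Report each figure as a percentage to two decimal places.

Unemployment rate ≈ 5.12%; labor force participation rate ≈ 71.59%.

Employed = 4.41 + 129.60 + 11.33 = 145.34 million (anyone who worked, including part-time for economic reasons, counts as employed).
Unemployed = 7.15 + 0.70 = 7.85 million (jobless and actively searching, or on temporary layoff).
Labor force = 145.34 + 7.85 = 153.19 million.
Not in labor force = 51.88 + 8.90 = 60.78 million (those not working and not actively searching are outside the labor force).
Civilian working-age population = 153.19 + 60.78 = 213.97 million.
Unemployment rate = 7.85 / 153.19 = 5.12%.
Labor force participation rate = 153.19 / 213.97 = 71.59%.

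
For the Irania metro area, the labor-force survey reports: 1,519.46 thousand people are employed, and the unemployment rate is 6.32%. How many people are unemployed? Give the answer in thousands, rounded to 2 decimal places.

About 102.51 thousand are unemployed.

Let U be the number unemployed. The labor force is E + U, and U/(E+U) = 0.0632.
So U = 0.0632 × 1,519.46 / (1 − 0.0632) = 96.0299 / 0.9368 ≈ 102.51 thousand.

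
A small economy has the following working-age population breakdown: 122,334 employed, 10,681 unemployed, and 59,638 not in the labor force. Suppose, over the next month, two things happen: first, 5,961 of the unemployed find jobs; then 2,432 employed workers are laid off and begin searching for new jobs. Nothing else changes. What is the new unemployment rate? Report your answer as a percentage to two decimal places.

New unemployment rate ≈ 5.38%.

Initially, labor force = 122,334 + 10,681 = 133,015, so u = 10,681/133,015 = 8.03%.
After the first change, unemployed falls and employed rises by 5,961; labor force unchanged → E = 128,295, U = 4,720, labor force = 133,015.
After the second change, employed falls and unemployed rises by 2,432; labor force unchanged → E = 125,863, U = 7,152, labor force = 133,015.
New unemployment rate = 7,152 / 133,015 = 5.38%.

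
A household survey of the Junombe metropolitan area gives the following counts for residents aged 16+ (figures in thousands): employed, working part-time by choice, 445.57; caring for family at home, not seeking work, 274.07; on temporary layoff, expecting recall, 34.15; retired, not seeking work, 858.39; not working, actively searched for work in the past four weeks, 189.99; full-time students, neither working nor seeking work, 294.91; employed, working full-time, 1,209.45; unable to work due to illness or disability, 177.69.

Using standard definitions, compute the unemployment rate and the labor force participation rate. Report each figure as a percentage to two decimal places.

Employed = 445.57 + 1,209.45 = 1,655.02 thousand.
Unemployed = 34.15 + 189.99 = 224.14 thousand (jobless and actively searching, or on temporary layoff).
Labor force = 1,655.02 + 224.14 = 1,879.16 thousand.
Not in labor force = 274.07 + 858.39 + 294.91 + 177.69 = 1,605.06 thousand (those not working and not actively searching are outside the labor force).
Civilian working-age population = 1,879.16 + 1,605.06 = 3,484.22 thousand.
Unemployment rate = 224.14 / 1,879.16 = 11.93%.
Labor force participation rate = 1,879.16 / 3,484.22 = 53.93%.

Unemployment rate ≈ 11.93%; labor force participation rate ≈ 53.93%.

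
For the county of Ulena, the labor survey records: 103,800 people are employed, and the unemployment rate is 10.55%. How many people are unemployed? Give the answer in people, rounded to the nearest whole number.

About 12,242 are unemployed.

Let U be the number unemployed. The labor force is E + U, and U/(E+U) = 0.1055.
So U = 0.1055 × 103,800 / (1 − 0.1055) = 10950.90 / 0.8945 ≈ 12,242.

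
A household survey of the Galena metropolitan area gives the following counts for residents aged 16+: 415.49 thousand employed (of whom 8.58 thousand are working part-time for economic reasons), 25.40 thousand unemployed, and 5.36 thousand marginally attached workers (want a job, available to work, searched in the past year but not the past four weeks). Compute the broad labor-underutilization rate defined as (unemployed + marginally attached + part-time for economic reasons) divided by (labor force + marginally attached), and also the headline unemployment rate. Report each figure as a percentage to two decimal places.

Labor force = 415.49 + 25.40 = 440.89 thousand.
Numerator = 25.40 + 5.36 + 8.58 = 39.34 thousand.
Denominator = 440.89 + 5.36 = 446.25 thousand.
Broad rate = 39.34 / 446.25 = 8.82%.
Headline unemployment rate = 25.40 / 440.89 = 5.76%.

Broad underutilization rate ≈ 8.82%; headline unemployment rate ≈ 5.76%.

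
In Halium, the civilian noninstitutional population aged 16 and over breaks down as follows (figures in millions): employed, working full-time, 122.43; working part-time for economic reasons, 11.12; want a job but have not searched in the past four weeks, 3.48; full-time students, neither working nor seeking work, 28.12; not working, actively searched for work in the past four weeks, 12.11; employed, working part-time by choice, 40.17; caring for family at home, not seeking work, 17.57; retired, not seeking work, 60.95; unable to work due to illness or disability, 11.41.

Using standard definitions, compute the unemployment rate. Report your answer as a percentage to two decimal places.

Unemployment rate ≈ 6.52%.

Employed = 122.43 + 11.12 + 40.17 = 173.72 million (anyone who worked, including part-time for economic reasons, counts as employed).
Unemployed = 12.11 million.
Labor force = 173.72 + 12.11 = 185.83 million.
Unemployment rate = 12.11 / 185.83 = 6.52%.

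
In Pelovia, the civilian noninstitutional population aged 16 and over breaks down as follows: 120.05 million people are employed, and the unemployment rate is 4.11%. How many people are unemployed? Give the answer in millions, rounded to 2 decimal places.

Let U be the number unemployed. The labor force is E + U, and U/(E+U) = 0.0411.
So U = 0.0411 × 120.05 / (1 − 0.0411) = 4.9341 / 0.9589 ≈ 5.15 million.

About 5.15 million are unemployed.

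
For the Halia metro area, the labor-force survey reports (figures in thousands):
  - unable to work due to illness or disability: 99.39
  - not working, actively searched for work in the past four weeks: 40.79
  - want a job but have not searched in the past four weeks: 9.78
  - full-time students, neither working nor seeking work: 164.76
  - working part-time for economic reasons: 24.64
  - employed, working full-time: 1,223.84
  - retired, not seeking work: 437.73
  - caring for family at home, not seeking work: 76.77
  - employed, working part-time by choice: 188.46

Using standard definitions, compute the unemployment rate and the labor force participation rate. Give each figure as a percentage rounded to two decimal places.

Unemployment rate ≈ 2.76%; labor force participation rate ≈ 65.21%.

Employed = 24.64 + 1,223.84 + 188.46 = 1,436.94 thousand (anyone who worked, including part-time for economic reasons, counts as employed).
Unemployed = 40.79 thousand.
Labor force = 1,436.94 + 40.79 = 1,477.73 thousand.
Not in labor force = 99.39 + 9.78 + 164.76 + 437.73 + 76.77 = 788.43 thousand (those not working and not actively searching are outside the labor force — including those who want a job but have given up searching).
Civilian working-age population = 1,477.73 + 788.43 = 2,266.16 thousand.
Unemployment rate = 40.79 / 1,477.73 = 2.76%.
Labor force participation rate = 1,477.73 / 2,266.16 = 65.21%.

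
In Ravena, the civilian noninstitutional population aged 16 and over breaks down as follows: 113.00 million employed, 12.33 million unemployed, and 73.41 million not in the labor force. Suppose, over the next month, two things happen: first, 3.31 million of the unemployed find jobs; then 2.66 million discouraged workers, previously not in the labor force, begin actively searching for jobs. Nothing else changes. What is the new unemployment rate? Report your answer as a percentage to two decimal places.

New unemployment rate ≈ 9.13%.

Initially, labor force = 113.00 + 12.33 = 125.33 million, so u = 12.33/125.33 = 9.84%.
After the first change, unemployed falls and employed rises by 3.31; labor force unchanged → E = 116.31, U = 9.02, labor force = 125.33 million.
After the second change, unemployed and labor force both rise by 2.66 → E = 116.31, U = 11.68, labor force = 127.99 million.
New unemployment rate = 11.68 / 127.99 = 9.13%.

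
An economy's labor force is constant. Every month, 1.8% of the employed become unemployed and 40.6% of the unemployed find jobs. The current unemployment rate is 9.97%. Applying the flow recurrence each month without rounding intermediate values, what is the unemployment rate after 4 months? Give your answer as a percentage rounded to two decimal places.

With a fixed labor force, u_{t+1} = u_t + s·(1−u_t) − f·u_t = u_t·(1−s−f) + s.
Here 1−s−f = 0.576 and s = 0.018.
u_1 = 0.099700 × 0.576 + 0.018 = 0.075427.
u_2 = 0.075427 × 0.576 + 0.018 = 0.061446.
u_3 = 0.061446 × 0.576 + 0.018 = 0.053393.
u_4 = 0.053393 × 0.576 + 0.018 = 0.048754.

Unemployment rate after four months ≈ 4.88%.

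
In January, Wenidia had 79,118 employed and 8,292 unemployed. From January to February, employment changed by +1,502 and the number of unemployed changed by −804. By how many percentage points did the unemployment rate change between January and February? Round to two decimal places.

The unemployment rate changed by −0.99 percentage points.

January: labor force = 79,118 + 8,292 = 87,410; u = 8,292/87,410 = 9.49%.
February: labor force = 80,620 + 7,488 = 88,108; u = 7,488/88,108 = 8.50%.
Change = 8.50% − 9.49% = −0.99 pp.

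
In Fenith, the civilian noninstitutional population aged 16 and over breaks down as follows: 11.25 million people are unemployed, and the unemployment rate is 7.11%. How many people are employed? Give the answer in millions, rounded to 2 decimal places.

About 146.98 million are employed.

Labor force = U / u = 11.25 / 0.0711 ≈ 158.23 million.
Employed = labor force − unemployed = 158.23 − 11.25 = 146.98 million.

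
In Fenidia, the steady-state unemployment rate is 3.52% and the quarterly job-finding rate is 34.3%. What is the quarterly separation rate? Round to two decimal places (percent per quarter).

From u* = s/(s+f): s = u·f/(1−u).
s = 0.0352 × 34.3 / (1 − 0.0352) = 1.2074 / 0.9648 ≈ 1.25% per quarter.

Separation rate ≈ 1.25% per quarter.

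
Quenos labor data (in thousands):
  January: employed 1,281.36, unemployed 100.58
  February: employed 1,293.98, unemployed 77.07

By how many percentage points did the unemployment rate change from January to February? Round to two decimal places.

The unemployment rate changed by −1.66 percentage points.

January: labor force = 1,281.36 + 100.58 = 1,381.94; u = 100.58/1,381.94 = 7.28%.
February: labor force = 1,293.98 + 77.07 = 1,371.05; u = 77.07/1,371.05 = 5.62%.
Change = 5.62% − 7.28% = −1.66 pp.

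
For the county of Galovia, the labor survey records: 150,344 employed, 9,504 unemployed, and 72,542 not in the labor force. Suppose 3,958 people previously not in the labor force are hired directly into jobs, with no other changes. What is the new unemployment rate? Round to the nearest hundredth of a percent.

Initially, labor force = 150,344 + 9,504 = 159,848, so u = 9,504/159,848 = 5.95%.
After the change, employed and labor force both rise by 3,958; unemployed unchanged → E = 154,302, U = 9,504, labor force = 163,806.
New unemployment rate = 9,504 / 163,806 = 5.80%.

New unemployment rate ≈ 5.80%.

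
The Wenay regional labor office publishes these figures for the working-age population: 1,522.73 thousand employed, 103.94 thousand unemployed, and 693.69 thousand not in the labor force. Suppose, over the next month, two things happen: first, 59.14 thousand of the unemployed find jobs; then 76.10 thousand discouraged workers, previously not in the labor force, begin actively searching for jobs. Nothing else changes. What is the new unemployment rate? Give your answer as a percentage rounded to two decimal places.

New unemployment rate ≈ 7.10%.

Initially, labor force = 1,522.73 + 103.94 = 1,626.67 thousand, so u = 103.94/1,626.67 = 6.39%.
After the first change, unemployed falls and employed rises by 59.14; labor force unchanged → E = 1,581.87, U = 44.80, labor force = 1,626.67 thousand.
After the second change, unemployed and labor force both rise by 76.10 → E = 1,581.87, U = 120.90, labor force = 1,702.77 thousand.
New unemployment rate = 120.90 / 1,702.77 = 7.10%.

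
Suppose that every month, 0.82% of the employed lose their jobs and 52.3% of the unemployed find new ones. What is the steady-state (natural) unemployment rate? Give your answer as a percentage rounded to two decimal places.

Steady-state unemployment rate ≈ 1.54%.

At steady state the flows balance: s·E = f·U, so U/(E+U) = s/(s+f).
u* = 0.82 / (0.82 + 52.3) = 0.82 / 53.12 = 1.54%.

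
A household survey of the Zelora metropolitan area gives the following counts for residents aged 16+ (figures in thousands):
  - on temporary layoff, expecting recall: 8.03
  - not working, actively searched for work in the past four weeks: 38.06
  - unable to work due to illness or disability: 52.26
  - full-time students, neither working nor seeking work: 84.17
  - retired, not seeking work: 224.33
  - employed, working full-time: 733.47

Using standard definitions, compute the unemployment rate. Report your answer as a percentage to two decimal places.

Employed = 733.47 thousand.
Unemployed = 8.03 + 38.06 = 46.09 thousand (jobless and actively searching, or on temporary layoff).
Labor force = 733.47 + 46.09 = 779.56 thousand.
Unemployment rate = 46.09 / 779.56 = 5.91%.

Unemployment rate ≈ 5.91%.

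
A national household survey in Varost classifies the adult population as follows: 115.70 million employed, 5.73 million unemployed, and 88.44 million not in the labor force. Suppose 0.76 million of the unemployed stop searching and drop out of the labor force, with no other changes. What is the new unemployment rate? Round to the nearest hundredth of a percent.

Initially, labor force = 115.70 + 5.73 = 121.43 million, so u = 5.73/121.43 = 4.72%.
After the change, unemployed and labor force both fall by 0.76 → E = 115.70, U = 4.97, labor force = 120.67 million.
New unemployment rate = 4.97 / 120.67 = 4.12%.

New unemployment rate ≈ 4.12%.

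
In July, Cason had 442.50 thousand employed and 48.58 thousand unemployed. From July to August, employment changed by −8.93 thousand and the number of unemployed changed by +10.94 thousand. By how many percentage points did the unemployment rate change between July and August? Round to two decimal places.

July: labor force = 442.50 + 48.58 = 491.08; u = 48.58/491.08 = 9.89%.
August: labor force = 433.57 + 59.52 = 493.09; u = 59.52/493.09 = 12.07%.
Change = 12.07% − 9.89% = +2.18 pp.

The unemployment rate changed by +2.18 percentage points.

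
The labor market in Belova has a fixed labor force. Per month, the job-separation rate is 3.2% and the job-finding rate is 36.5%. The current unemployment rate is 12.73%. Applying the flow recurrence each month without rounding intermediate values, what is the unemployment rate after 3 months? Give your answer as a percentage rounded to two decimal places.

With a fixed labor force, u_{t+1} = u_t + s·(1−u_t) − f·u_t = u_t·(1−s−f) + s.
Here 1−s−f = 0.603 and s = 0.032.
u_1 = 0.127300 × 0.603 + 0.032 = 0.108762.
u_2 = 0.108762 × 0.603 + 0.032 = 0.097583.
u_3 = 0.097583 × 0.603 + 0.032 = 0.090843.

Unemployment rate after three months ≈ 9.08%.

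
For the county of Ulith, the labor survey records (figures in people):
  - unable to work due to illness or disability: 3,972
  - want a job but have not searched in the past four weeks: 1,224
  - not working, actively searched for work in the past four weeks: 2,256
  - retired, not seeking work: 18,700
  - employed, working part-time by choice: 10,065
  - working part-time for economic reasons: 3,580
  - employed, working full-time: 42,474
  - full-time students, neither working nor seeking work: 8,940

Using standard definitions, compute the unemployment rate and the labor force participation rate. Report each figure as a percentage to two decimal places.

Unemployment rate ≈ 3.86%; labor force participation rate ≈ 64.00%.

Employed = 10,065 + 3,580 + 42,474 = 56,119 (anyone who worked, including part-time for economic reasons, counts as employed).
Unemployed = 2,256.
Labor force = 56,119 + 2,256 = 58,375.
Not in labor force = 3,972 + 1,224 + 18,700 + 8,940 = 32,836 (those not working and not actively searching are outside the labor force — including those who want a job but have given up searching).
Civilian working-age population = 58,375 + 32,836 = 91,211.
Unemployment rate = 2,256 / 58,375 = 3.86%.
Labor force participation rate = 58,375 / 91,211 = 64.00%.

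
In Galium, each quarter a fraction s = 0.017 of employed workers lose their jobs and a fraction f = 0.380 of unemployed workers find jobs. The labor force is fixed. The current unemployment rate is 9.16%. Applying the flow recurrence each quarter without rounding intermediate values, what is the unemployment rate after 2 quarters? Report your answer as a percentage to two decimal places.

Unemployment rate after two quarters ≈ 6.06%.

With a fixed labor force, u_{t+1} = u_t + s·(1−u_t) − f·u_t = u_t·(1−s−f) + s.
Here 1−s−f = 0.603 and s = 0.017.
u_1 = 0.091600 × 0.603 + 0.017 = 0.072235.
u_2 = 0.072235 × 0.603 + 0.017 = 0.060558.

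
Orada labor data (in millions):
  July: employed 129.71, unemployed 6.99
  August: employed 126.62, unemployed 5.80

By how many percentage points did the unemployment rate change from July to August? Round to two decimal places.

July: labor force = 129.71 + 6.99 = 136.70; u = 6.99/136.70 = 5.11%.
August: labor force = 126.62 + 5.80 = 132.42; u = 5.80/132.42 = 4.38%.
Change = 4.38% − 5.11% = −0.73 pp.

The unemployment rate changed by −0.73 percentage points.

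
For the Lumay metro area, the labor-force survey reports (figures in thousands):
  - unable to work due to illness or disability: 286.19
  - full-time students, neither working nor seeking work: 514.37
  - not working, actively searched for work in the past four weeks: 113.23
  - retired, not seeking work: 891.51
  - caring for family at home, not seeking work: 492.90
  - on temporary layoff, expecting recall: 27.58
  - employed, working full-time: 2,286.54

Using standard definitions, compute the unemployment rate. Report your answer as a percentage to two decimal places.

Employed = 2,286.54 thousand.
Unemployed = 113.23 + 27.58 = 140.81 thousand (jobless and actively searching, or on temporary layoff).
Labor force = 2,286.54 + 140.81 = 2,427.35 thousand.
Unemployment rate = 140.81 / 2,427.35 = 5.80%.

Unemployment rate ≈ 5.80%.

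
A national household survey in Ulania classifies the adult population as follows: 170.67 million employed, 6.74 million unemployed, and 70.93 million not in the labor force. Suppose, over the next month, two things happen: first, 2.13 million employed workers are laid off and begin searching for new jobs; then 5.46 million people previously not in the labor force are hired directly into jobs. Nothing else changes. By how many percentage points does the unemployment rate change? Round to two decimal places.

The unemployment rate changes by +1.05 percentage points.

Initially, labor force = 170.67 + 6.74 = 177.41 million, so u = 6.74/177.41 = 3.80%.
After the first change, employed falls and unemployed rises by 2.13; labor force unchanged → E = 168.54, U = 8.87, labor force = 177.41 million.
After the second change, employed and labor force both rise by 5.46; unemployed unchanged → E = 174.00, U = 8.87, labor force = 182.87 million.
New unemployment rate = 8.87 / 182.87 = 4.85%.
Change = 4.85% − 3.80% = +1.05 percentage points.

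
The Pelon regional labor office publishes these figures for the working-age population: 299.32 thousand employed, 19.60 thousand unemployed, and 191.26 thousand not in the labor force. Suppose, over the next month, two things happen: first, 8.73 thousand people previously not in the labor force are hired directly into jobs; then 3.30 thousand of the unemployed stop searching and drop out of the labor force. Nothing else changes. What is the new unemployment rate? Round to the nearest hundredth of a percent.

New unemployment rate ≈ 5.03%.

Initially, labor force = 299.32 + 19.60 = 318.92 thousand, so u = 19.60/318.92 = 6.15%.
After the first change, employed and labor force both rise by 8.73; unemployed unchanged → E = 308.05, U = 19.60, labor force = 327.65 thousand.
After the second change, unemployed and labor force both fall by 3.30 → E = 308.05, U = 16.30, labor force = 324.35 thousand.
New unemployment rate = 16.30 / 324.35 = 5.03%.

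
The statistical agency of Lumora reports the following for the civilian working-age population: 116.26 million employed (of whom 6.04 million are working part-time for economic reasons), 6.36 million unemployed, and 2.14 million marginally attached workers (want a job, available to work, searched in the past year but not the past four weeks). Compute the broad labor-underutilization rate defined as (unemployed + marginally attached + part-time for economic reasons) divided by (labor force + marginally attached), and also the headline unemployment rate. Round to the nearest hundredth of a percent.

Broad underutilization rate ≈ 11.65%; headline unemployment rate ≈ 5.19%.

Labor force = 116.26 + 6.36 = 122.62 million.
Numerator = 6.36 + 2.14 + 6.04 = 14.54 million.
Denominator = 122.62 + 2.14 = 124.76 million.
Broad rate = 14.54 / 124.76 = 11.65%.
Headline unemployment rate = 6.36 / 122.62 = 5.19%.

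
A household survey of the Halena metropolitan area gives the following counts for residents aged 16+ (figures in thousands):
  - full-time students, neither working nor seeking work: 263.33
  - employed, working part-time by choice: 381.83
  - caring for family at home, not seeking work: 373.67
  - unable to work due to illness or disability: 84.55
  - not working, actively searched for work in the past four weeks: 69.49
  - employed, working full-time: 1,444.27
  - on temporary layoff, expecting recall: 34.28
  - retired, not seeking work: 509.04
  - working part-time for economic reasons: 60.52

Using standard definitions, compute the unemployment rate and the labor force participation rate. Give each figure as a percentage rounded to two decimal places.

Unemployment rate ≈ 5.21%; labor force participation rate ≈ 61.79%.

Employed = 381.83 + 1,444.27 + 60.52 = 1,886.62 thousand (anyone who worked, including part-time for economic reasons, counts as employed).
Unemployed = 69.49 + 34.28 = 103.77 thousand (jobless and actively searching, or on temporary layoff).
Labor force = 1,886.62 + 103.77 = 1,990.39 thousand.
Not in labor force = 263.33 + 373.67 + 84.55 + 509.04 = 1,230.59 thousand (those not working and not actively searching are outside the labor force).
Civilian working-age population = 1,990.39 + 1,230.59 = 3,220.98 thousand.
Unemployment rate = 103.77 / 1,990.39 = 5.21%.
Labor force participation rate = 1,990.39 / 3,220.98 = 61.79%.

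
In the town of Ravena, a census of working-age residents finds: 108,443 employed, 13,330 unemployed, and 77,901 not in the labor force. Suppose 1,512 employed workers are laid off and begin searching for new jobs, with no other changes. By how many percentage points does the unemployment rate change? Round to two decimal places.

Initially, labor force = 108,443 + 13,330 = 121,773, so u = 13,330/121,773 = 10.95%.
After the change, employed falls and unemployed rises by 1,512; labor force unchanged → E = 106,931, U = 14,842, labor force = 121,773.
New unemployment rate = 14,842 / 121,773 = 12.19%.
Change = 12.19% − 10.95% = +1.24 percentage points.

The unemployment rate changes by +1.24 percentage points.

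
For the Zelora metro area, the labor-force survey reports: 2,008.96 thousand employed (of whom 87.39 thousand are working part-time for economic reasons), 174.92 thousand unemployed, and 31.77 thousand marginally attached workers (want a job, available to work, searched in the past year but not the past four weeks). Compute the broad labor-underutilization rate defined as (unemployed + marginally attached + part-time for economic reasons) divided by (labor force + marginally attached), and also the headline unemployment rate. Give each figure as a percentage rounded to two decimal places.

Labor force = 2,008.96 + 174.92 = 2,183.88 thousand.
Numerator = 174.92 + 31.77 + 87.39 = 294.08 thousand.
Denominator = 2,183.88 + 31.77 = 2,215.65 thousand.
Broad rate = 294.08 / 2,215.65 = 13.27%.
Headline unemployment rate = 174.92 / 2,183.88 = 8.01%.

Broad underutilization rate ≈ 13.27%; headline unemployment rate ≈ 8.01%.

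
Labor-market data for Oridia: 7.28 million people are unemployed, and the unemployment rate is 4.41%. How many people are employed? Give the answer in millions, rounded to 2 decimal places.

Labor force = U / u = 7.28 / 0.0441 ≈ 165.08 million.
Employed = labor force − unemployed = 165.08 − 7.28 = 157.80 million.

About 157.80 million are employed.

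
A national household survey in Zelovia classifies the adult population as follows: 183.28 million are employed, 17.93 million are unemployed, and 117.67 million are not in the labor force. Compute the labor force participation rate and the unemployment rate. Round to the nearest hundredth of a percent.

Labor force participation rate ≈ 63.10%; unemployment rate ≈ 8.91%.

Labor force = employed + unemployed = 183.28 + 17.93 = 201.21 million.
Working-age population = 201.21 + 117.67 = 318.88 million.
Unemployment rate = 17.93 / 201.21 = 8.91%.
Labor force participation rate = 201.21 / 318.88 = 63.10%.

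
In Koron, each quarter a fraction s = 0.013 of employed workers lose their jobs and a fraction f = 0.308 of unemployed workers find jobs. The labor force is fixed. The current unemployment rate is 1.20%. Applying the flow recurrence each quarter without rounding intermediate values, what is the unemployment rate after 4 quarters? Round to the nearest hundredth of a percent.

Unemployment rate after four quarters ≈ 3.44%.

With a fixed labor force, u_{t+1} = u_t + s·(1−u_t) − f·u_t = u_t·(1−s−f) + s.
Here 1−s−f = 0.679 and s = 0.013.
u_1 = 0.012000 × 0.679 + 0.013 = 0.021148.
u_2 = 0.021148 × 0.679 + 0.013 = 0.027359.
u_3 = 0.027359 × 0.679 + 0.013 = 0.031577.
u_4 = 0.031577 × 0.679 + 0.013 = 0.034441.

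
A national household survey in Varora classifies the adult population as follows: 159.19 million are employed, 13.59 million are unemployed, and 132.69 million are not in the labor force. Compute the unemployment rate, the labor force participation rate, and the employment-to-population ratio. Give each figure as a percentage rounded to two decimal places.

Labor force = employed + unemployed = 159.19 + 13.59 = 172.78 million.
Working-age population = 172.78 + 132.69 = 305.47 million.
Unemployment rate = 13.59 / 172.78 = 7.87%.
Labor force participation rate = 172.78 / 305.47 = 56.56%.
Employment-population ratio = 159.19 / 305.47 = 52.11%.

Unemployment rate ≈ 7.87%; labor force participation rate ≈ 56.56%; employment-population ratio ≈ 52.11%.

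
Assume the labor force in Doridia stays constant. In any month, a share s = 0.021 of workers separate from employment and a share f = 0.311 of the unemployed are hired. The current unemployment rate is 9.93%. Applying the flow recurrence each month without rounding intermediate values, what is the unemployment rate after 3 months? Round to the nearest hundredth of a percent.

Unemployment rate after three months ≈ 7.40%.

With a fixed labor force, u_{t+1} = u_t + s·(1−u_t) − f·u_t = u_t·(1−s−f) + s.
Here 1−s−f = 0.668 and s = 0.021.
u_1 = 0.099300 × 0.668 + 0.021 = 0.087332.
u_2 = 0.087332 × 0.668 + 0.021 = 0.079338.
u_3 = 0.079338 × 0.668 + 0.021 = 0.073998.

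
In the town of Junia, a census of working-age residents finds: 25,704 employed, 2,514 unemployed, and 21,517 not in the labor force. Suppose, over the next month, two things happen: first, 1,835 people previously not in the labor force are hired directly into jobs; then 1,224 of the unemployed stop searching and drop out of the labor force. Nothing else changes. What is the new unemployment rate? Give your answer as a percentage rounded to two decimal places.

Initially, labor force = 25,704 + 2,514 = 28,218, so u = 2,514/28,218 = 8.91%.
After the first change, employed and labor force both rise by 1,835; unemployed unchanged → E = 27,539, U = 2,514, labor force = 30,053.
After the second change, unemployed and labor force both fall by 1,224 → E = 27,539, U = 1,290, labor force = 28,829.
New unemployment rate = 1,290 / 28,829 = 4.47%.

New unemployment rate ≈ 4.47%.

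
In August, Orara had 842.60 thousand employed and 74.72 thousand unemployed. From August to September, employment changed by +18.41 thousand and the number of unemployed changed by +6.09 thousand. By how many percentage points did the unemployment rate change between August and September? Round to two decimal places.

August: labor force = 842.60 + 74.72 = 917.32; u = 74.72/917.32 = 8.15%.
September: labor force = 861.01 + 80.81 = 941.82; u = 80.81/941.82 = 8.58%.
Change = 8.58% − 8.15% = +0.43 pp.

The unemployment rate changed by +0.43 percentage points.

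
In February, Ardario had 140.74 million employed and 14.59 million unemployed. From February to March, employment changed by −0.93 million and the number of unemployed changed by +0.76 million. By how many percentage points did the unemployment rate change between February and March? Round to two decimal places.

February: labor force = 140.74 + 14.59 = 155.33; u = 14.59/155.33 = 9.39%.
March: labor force = 139.81 + 15.35 = 155.16; u = 15.35/155.16 = 9.89%.
Change = 9.89% − 9.39% = +0.50 pp.

The unemployment rate changed by +0.50 percentage points.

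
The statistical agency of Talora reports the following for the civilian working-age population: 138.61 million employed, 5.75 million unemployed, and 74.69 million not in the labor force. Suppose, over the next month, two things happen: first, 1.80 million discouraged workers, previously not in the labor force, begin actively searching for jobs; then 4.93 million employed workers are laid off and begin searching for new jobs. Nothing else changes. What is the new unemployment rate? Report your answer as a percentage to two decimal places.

New unemployment rate ≈ 8.54%.

Initially, labor force = 138.61 + 5.75 = 144.36 million, so u = 5.75/144.36 = 3.98%.
After the first change, unemployed and labor force both rise by 1.80 → E = 138.61, U = 7.55, labor force = 146.16 million.
After the second change, employed falls and unemployed rises by 4.93; labor force unchanged → E = 133.68, U = 12.48, labor force = 146.16 million.
New unemployment rate = 12.48 / 146.16 = 8.54%.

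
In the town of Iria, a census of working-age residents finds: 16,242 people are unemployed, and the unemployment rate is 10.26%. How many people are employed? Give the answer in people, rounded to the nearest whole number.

About 142,062 are employed.

Labor force = U / u = 16,242 / 0.1026 ≈ 158,304.
Employed = labor force − unemployed = 158,304 − 16,242 = 142,062.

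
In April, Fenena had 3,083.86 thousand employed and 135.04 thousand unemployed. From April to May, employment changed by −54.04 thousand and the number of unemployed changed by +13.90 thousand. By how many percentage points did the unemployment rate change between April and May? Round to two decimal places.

The unemployment rate changed by +0.49 percentage points.

April: labor force = 3,083.86 + 135.04 = 3,218.90; u = 135.04/3,218.90 = 4.20%.
May: labor force = 3,029.82 + 148.94 = 3,178.76; u = 148.94/3,178.76 = 4.69%.
Change = 4.69% − 4.20% = +0.49 pp.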